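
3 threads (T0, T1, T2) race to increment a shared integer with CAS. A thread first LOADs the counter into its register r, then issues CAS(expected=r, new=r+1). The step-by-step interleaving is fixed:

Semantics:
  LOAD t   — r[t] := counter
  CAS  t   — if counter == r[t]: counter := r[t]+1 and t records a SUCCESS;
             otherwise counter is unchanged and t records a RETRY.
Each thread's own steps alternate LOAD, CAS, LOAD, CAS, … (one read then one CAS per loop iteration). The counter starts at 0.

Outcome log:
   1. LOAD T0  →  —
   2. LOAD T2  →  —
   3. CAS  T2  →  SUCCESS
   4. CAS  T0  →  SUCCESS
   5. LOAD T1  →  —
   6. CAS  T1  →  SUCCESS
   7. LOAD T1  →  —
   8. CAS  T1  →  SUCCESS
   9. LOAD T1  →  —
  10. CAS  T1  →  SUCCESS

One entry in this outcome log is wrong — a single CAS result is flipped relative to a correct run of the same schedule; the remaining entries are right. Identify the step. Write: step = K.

step = 4

Correct run:
   1) LOAD T0:  M=0  r_T0=0
   2) LOAD T2:  M=0  r_T2=0
   3) CAS  T2:  M=1  r_T2=0 ✓
   4) CAS  T0:  M=1  r_T0=0 ✗
   5) LOAD T1:  M=1  r_T1=1
   6) CAS  T1:  M=2  r_T1=1 ✓
   7) LOAD T1:  M=2  r_T1=2
   8) CAS  T1:  M=3  r_T1=2 ✓
   9) LOAD T1:  M=3  r_T1=3
  10) CAS  T1:  M=4  r_T1=3 ✓
Log disagrees first at step 4.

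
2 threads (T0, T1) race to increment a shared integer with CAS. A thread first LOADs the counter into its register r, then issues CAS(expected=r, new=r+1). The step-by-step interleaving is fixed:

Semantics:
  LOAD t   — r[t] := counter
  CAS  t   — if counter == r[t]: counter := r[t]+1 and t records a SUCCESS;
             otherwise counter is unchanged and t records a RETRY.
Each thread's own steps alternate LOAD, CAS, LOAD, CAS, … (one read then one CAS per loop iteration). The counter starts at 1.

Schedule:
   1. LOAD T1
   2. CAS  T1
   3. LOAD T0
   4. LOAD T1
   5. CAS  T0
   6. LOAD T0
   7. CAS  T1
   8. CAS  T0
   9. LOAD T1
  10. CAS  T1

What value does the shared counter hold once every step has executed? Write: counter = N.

   1) LOAD T1:  M=1  r_T1=1
   2) CAS  T1:  M=2  r_T1=1 ✓
   3) LOAD T0:  M=2  r_T0=2
   4) LOAD T1:  M=2  r_T1=2
   5) CAS  T0:  M=3  r_T0=2 ✓
   6) LOAD T0:  M=3  r_T0=3
   7) CAS  T1:  M=3  r_T1=2 ✗
   8) CAS  T0:  M=4  r_T0=3 ✓
   9) LOAD T1:  M=4  r_T1=4
  10) CAS  T1:  M=5  r_T1=4 ✓

counter = 5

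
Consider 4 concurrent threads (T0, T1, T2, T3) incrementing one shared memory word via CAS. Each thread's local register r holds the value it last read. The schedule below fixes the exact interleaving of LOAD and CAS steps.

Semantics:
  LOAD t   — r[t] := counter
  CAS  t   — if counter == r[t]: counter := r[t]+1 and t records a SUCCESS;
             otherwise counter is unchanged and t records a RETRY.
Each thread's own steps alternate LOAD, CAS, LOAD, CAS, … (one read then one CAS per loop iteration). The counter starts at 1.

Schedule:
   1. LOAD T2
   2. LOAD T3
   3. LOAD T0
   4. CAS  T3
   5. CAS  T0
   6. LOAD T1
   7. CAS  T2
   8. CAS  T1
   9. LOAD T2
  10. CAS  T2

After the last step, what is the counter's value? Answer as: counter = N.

counter = 4

1. LOAD T2 → mem=1 r[T2]=1 [LOAD]
2. LOAD T3 → mem=1 r[T3]=1 [LOAD]
3. LOAD T0 → mem=1 r[T0]=1 [LOAD]
4. CAS T3 → mem=2 r[T3]=1 [OK]
5. CAS T0 → mem=2 r[T0]=1 [RETRY]
6. LOAD T1 → mem=2 r[T1]=2 [LOAD]
7. CAS T2 → mem=2 r[T2]=1 [RETRY]
8. CAS T1 → mem=3 r[T1]=2 [OK]
9. LOAD T2 → mem=3 r[T2]=3 [LOAD]
10. CAS T2 → mem=4 r[T2]=3 [OK]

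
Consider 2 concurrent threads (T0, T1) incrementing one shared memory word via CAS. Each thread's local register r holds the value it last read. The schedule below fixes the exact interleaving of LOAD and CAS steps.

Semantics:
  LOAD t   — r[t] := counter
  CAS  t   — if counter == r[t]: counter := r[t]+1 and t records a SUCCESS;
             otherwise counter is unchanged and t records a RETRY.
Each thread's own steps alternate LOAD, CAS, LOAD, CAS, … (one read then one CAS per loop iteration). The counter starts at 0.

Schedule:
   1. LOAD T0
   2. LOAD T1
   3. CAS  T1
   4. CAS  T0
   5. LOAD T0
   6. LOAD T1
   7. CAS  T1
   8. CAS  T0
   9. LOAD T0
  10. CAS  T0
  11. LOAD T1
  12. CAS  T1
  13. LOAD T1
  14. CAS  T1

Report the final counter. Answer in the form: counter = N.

T0 LOAD — after: cnt=0, r=0 — load
T1 LOAD — after: cnt=0, r=0 — load
T1 CAS — after: cnt=1, r=0 — ok
T0 CAS — after: cnt=1, r=0 — retry
T0 LOAD — after: cnt=1, r=1 — load
T1 LOAD — after: cnt=1, r=1 — load
T1 CAS — after: cnt=2, r=1 — ok
T0 CAS — after: cnt=2, r=1 — retry
T0 LOAD — after: cnt=2, r=2 — load
T0 CAS — after: cnt=3, r=2 — ok
T1 LOAD — after: cnt=3, r=3 — load
T1 CAS — after: cnt=4, r=3 — ok
T1 LOAD — after: cnt=4, r=4 — load
T1 CAS — after: cnt=5, r=4 — ok

counter = 5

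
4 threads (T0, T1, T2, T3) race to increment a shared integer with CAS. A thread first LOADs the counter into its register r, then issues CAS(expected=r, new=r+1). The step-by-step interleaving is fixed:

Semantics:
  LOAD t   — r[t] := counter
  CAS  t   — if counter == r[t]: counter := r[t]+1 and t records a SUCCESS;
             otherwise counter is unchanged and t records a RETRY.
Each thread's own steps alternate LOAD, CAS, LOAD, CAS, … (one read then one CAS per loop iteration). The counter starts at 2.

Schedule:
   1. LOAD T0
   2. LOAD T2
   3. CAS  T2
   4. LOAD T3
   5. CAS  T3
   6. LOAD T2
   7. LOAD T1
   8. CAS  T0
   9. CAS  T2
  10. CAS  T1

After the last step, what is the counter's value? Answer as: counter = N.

counter = 5

#1 T0 reads 2
#2 T2 reads 2
#3 T2 CAS(2→3) writes; counter now 3
#4 T3 reads 3
#5 T3 CAS(3→4) writes; counter now 4
#6 T2 reads 4
#7 T1 reads 4
#8 T0 CAS(2→3) fails; counter now 4
#9 T2 CAS(4→5) writes; counter now 5
#10 T1 CAS(4→5) fails; counter now 5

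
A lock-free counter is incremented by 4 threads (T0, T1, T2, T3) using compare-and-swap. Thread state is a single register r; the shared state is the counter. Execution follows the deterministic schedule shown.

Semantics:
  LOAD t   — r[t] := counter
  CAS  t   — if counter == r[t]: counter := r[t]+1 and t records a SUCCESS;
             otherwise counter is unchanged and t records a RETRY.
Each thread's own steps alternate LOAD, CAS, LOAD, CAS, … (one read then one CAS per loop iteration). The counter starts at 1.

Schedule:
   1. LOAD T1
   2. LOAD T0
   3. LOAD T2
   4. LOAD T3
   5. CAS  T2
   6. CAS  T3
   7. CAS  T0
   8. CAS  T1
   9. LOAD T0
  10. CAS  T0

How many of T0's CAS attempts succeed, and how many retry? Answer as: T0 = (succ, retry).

T0 = (1, 1)

   1) LOAD T1:  M=1  r_T1=1
   2) LOAD T0:  M=1  r_T0=1
   3) LOAD T2:  M=1  r_T2=1
   4) LOAD T3:  M=1  r_T3=1
   5) CAS  T2:  M=2  r_T2=1 ✓
   6) CAS  T3:  M=2  r_T3=1 ✗
   7) CAS  T0:  M=2  r_T0=1 ✗
   8) CAS  T1:  M=2  r_T1=1 ✗
   9) LOAD T0:  M=2  r_T0=2
  10) CAS  T0:  M=3  r_T0=2 ✓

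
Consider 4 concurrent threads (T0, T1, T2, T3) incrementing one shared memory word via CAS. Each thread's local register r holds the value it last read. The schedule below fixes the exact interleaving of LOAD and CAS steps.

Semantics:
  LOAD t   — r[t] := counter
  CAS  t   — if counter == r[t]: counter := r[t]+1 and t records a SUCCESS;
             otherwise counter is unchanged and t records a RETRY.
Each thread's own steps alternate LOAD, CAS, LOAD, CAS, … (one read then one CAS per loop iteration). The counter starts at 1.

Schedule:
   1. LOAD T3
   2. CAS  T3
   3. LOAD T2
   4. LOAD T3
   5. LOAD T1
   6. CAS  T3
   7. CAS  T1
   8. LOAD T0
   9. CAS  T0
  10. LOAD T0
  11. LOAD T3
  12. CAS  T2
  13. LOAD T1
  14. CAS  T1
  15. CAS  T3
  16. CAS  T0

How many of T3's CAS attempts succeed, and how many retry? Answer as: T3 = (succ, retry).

T3 = (2, 1)

[1] T3.load  rd  (counter 1, T3.r 1)
[2] T3.cas  hit  (counter 2, T3.r 1)
[3] T2.load  rd  (counter 2, T2.r 2)
[4] T3.load  rd  (counter 2, T3.r 2)
[5] T1.load  rd  (counter 2, T1.r 2)
[6] T3.cas  hit  (counter 3, T3.r 2)
[7] T1.cas  miss  (counter 3, T1.r 2)
[8] T0.load  rd  (counter 3, T0.r 3)
[9] T0.cas  hit  (counter 4, T0.r 3)
[10] T0.load  rd  (counter 4, T0.r 4)
[11] T3.load  rd  (counter 4, T3.r 4)
[12] T2.cas  miss  (counter 4, T2.r 2)
[13] T1.load  rd  (counter 4, T1.r 4)
[14] T1.cas  hit  (counter 5, T1.r 4)
[15] T3.cas  miss  (counter 5, T3.r 4)
[16] T0.cas  miss  (counter 5, T0.r 4)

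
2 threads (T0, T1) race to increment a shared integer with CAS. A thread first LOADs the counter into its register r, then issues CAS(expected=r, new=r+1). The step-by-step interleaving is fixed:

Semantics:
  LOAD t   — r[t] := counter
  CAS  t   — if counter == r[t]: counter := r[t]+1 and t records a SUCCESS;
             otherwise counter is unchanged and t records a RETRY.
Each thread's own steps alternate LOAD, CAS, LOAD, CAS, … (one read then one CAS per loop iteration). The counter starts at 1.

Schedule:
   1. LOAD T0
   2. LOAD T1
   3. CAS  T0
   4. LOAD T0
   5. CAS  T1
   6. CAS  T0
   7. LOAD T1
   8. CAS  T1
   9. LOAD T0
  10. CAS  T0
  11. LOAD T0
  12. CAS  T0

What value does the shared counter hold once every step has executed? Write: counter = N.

counter = 6

   1) LOAD T0:  M=1  r_T0=1
   2) LOAD T1:  M=1  r_T1=1
   3) CAS  T0:  M=2  r_T0=1 ✓
   4) LOAD T0:  M=2  r_T0=2
   5) CAS  T1:  M=2  r_T1=1 ✗
   6) CAS  T0:  M=3  r_T0=2 ✓
   7) LOAD T1:  M=3  r_T1=3
   8) CAS  T1:  M=4  r_T1=3 ✓
   9) LOAD T0:  M=4  r_T0=4
  10) CAS  T0:  M=5  r_T0=4 ✓
  11) LOAD T0:  M=5  r_T0=5
  12) CAS  T0:  M=6  r_T0=5 ✓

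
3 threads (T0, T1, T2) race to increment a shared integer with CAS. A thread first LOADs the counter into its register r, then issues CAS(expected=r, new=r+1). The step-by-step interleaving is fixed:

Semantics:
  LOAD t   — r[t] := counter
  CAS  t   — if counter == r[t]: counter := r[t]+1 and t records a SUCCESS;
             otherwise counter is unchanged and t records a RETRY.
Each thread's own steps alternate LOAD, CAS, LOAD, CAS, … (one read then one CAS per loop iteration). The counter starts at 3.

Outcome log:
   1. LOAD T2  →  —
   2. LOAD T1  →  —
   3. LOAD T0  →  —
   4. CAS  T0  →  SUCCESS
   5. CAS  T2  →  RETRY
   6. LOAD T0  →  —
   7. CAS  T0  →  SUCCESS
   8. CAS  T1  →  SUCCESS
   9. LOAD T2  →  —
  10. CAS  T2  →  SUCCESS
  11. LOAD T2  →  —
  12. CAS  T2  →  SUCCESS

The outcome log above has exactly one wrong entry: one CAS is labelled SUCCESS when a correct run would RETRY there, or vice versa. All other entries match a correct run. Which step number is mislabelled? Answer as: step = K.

Correct run:
[1] T2.load  rd  (counter 3, T2.r 3)
[2] T1.load  rd  (counter 3, T1.r 3)
[3] T0.load  rd  (counter 3, T0.r 3)
[4] T0.cas  hit  (counter 4, T0.r 3)
[5] T2.cas  miss  (counter 4, T2.r 3)
[6] T0.load  rd  (counter 4, T0.r 4)
[7] T0.cas  hit  (counter 5, T0.r 4)
[8] T1.cas  miss  (counter 5, T1.r 3)
[9] T2.load  rd  (counter 5, T2.r 5)
[10] T2.cas  hit  (counter 6, T2.r 5)
[11] T2.load  rd  (counter 6, T2.r 6)
[12] T2.cas  hit  (counter 7, T2.r 6)
Flip is step 8.

step = 8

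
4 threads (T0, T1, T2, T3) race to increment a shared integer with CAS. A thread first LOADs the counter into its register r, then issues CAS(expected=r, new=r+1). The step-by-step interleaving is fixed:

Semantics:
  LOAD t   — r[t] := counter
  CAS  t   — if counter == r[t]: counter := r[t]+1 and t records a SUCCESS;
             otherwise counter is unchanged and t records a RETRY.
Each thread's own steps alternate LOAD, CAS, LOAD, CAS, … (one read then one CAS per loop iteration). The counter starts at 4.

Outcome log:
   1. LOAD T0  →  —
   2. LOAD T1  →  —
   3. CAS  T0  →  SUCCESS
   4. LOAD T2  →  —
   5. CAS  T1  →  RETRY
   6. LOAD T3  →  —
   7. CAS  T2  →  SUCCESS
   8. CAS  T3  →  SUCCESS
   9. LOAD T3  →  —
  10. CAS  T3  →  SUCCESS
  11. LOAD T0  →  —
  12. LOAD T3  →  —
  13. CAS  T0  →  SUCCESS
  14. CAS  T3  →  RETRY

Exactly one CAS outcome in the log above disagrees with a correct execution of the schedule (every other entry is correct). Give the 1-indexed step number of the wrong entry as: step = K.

Re-executing:
#1 T0 reads 4
#2 T1 reads 4
#3 T0 CAS(4→5) writes; counter now 5
#4 T2 reads 5
#5 T1 CAS(4→5) fails; counter now 5
#6 T3 reads 5
#7 T2 CAS(5→6) writes; counter now 6
#8 T3 CAS(5→6) fails; counter now 6
#9 T3 reads 6
#10 T3 CAS(6→7) writes; counter now 7
#11 T0 reads 7
#12 T3 reads 7
#13 T0 CAS(7→8) writes; counter now 8
#14 T3 CAS(7→8) fails; counter now 8
Flip is step 8.

step = 8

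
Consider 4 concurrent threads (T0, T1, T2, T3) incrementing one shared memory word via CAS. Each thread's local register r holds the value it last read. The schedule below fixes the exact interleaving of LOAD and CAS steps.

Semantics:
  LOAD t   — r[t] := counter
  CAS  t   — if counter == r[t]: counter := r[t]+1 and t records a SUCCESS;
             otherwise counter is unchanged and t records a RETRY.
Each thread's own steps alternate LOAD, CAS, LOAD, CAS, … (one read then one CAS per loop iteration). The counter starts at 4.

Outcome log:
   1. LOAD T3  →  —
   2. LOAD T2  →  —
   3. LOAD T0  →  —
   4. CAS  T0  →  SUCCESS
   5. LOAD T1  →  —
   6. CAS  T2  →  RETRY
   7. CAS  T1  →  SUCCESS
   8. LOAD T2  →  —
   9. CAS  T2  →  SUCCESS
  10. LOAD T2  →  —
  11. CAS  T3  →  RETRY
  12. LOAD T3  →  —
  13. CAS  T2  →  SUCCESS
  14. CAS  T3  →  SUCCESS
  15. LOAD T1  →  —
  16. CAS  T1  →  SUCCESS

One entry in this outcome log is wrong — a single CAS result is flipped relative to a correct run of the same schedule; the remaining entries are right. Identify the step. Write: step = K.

step = 14

Reference trace:
[1] T3.load  rd  (counter 4, T3.r 4)
[2] T2.load  rd  (counter 4, T2.r 4)
[3] T0.load  rd  (counter 4, T0.r 4)
[4] T0.cas  hit  (counter 5, T0.r 4)
[5] T1.load  rd  (counter 5, T1.r 5)
[6] T2.cas  miss  (counter 5, T2.r 4)
[7] T1.cas  hit  (counter 6, T1.r 5)
[8] T2.load  rd  (counter 6, T2.r 6)
[9] T2.cas  hit  (counter 7, T2.r 6)
[10] T2.load  rd  (counter 7, T2.r 7)
[11] T3.cas  miss  (counter 7, T3.r 4)
[12] T3.load  rd  (counter 7, T3.r 7)
[13] T2.cas  hit  (counter 8, T2.r 7)
[14] T3.cas  miss  (counter 8, T3.r 7)
[15] T1.load  rd  (counter 8, T1.r 8)
[16] T1.cas  hit  (counter 9, T1.r 8)
Log disagrees first at step 14.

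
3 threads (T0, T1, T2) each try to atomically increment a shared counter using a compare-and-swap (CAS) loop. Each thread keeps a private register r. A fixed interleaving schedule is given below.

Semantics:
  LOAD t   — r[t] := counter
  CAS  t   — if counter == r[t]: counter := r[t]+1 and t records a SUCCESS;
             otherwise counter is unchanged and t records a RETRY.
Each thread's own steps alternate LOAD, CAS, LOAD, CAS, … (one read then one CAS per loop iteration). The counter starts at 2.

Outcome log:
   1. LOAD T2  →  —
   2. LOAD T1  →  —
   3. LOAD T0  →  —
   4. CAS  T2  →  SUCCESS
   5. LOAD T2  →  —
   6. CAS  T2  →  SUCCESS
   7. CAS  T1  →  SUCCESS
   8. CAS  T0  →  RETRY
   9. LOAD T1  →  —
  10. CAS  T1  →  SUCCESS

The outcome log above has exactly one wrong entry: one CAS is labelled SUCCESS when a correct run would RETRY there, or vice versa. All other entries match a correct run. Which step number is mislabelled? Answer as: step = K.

Re-executing:
   1) LOAD T2:  M=2  r_T2=2
   2) LOAD T1:  M=2  r_T1=2
   3) LOAD T0:  M=2  r_T0=2
   4) CAS  T2:  M=3  r_T2=2 ✓
   5) LOAD T2:  M=3  r_T2=3
   6) CAS  T2:  M=4  r_T2=3 ✓
   7) CAS  T1:  M=4  r_T1=2 ✗
   8) CAS  T0:  M=4  r_T0=2 ✗
   9) LOAD T1:  M=4  r_T1=4
  10) CAS  T1:  M=5  r_T1=4 ✓
Log disagrees first at step 7.

step = 7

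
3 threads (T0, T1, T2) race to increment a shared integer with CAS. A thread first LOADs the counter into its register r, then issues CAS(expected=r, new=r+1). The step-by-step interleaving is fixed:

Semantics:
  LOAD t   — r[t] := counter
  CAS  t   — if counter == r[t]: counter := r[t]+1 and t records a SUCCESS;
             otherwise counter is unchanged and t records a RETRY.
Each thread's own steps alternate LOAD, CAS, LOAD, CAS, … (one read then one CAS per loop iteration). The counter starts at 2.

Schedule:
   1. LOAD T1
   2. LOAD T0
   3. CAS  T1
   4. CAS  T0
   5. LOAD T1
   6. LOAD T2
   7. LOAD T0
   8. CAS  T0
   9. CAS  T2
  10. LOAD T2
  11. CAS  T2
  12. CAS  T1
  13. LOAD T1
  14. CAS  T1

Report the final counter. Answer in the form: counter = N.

counter = 6

1. LOAD T1 → mem=2 r[T1]=2 [LOAD]
2. LOAD T0 → mem=2 r[T0]=2 [LOAD]
3. CAS T1 → mem=3 r[T1]=2 [OK]
4. CAS T0 → mem=3 r[T0]=2 [RETRY]
5. LOAD T1 → mem=3 r[T1]=3 [LOAD]
6. LOAD T2 → mem=3 r[T2]=3 [LOAD]
7. LOAD T0 → mem=3 r[T0]=3 [LOAD]
8. CAS T0 → mem=4 r[T0]=3 [OK]
9. CAS T2 → mem=4 r[T2]=3 [RETRY]
10. LOAD T2 → mem=4 r[T2]=4 [LOAD]
11. CAS T2 → mem=5 r[T2]=4 [OK]
12. CAS T1 → mem=5 r[T1]=3 [RETRY]
13. LOAD T1 → mem=5 r[T1]=5 [LOAD]
14. CAS T1 → mem=6 r[T1]=5 [OK]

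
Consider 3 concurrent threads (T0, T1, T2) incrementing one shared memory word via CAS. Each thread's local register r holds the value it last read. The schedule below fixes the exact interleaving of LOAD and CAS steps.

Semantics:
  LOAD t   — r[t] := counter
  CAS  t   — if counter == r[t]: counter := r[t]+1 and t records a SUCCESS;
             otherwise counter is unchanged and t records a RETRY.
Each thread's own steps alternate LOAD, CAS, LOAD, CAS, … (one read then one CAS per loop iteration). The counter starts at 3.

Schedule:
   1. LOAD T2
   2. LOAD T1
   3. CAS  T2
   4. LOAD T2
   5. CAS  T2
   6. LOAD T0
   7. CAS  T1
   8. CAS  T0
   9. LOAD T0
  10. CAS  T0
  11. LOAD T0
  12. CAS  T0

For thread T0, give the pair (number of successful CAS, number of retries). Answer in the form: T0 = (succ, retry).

[1] T2.load  rd  (counter 3, T2.r 3)
[2] T1.load  rd  (counter 3, T1.r 3)
[3] T2.cas  hit  (counter 4, T2.r 3)
[4] T2.load  rd  (counter 4, T2.r 4)
[5] T2.cas  hit  (counter 5, T2.r 4)
[6] T0.load  rd  (counter 5, T0.r 5)
[7] T1.cas  miss  (counter 5, T1.r 3)
[8] T0.cas  hit  (counter 6, T0.r 5)
[9] T0.load  rd  (counter 6, T0.r 6)
[10] T0.cas  hit  (counter 7, T0.r 6)
[11] T0.load  rd  (counter 7, T0.r 7)
[12] T0.cas  hit  (counter 8, T0.r 7)

T0 = (3, 0)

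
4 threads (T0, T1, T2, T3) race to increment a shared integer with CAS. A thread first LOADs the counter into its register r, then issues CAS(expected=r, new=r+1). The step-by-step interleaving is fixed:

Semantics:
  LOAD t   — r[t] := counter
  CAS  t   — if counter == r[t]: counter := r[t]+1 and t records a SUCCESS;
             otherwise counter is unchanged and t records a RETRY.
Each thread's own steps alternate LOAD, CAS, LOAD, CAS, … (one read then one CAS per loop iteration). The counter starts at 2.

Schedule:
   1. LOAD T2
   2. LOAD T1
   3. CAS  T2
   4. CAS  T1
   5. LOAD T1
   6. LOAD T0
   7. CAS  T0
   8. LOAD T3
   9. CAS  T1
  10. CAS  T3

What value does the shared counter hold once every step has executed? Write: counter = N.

counter = 5

1. LOAD T2 → mem=2 r[T2]=2 [LOAD]
2. LOAD T1 → mem=2 r[T1]=2 [LOAD]
3. CAS T2 → mem=3 r[T2]=2 [OK]
4. CAS T1 → mem=3 r[T1]=2 [RETRY]
5. LOAD T1 → mem=3 r[T1]=3 [LOAD]
6. LOAD T0 → mem=3 r[T0]=3 [LOAD]
7. CAS T0 → mem=4 r[T0]=3 [OK]
8. LOAD T3 → mem=4 r[T3]=4 [LOAD]
9. CAS T1 → mem=4 r[T1]=3 [RETRY]
10. CAS T3 → mem=5 r[T3]=4 [OK]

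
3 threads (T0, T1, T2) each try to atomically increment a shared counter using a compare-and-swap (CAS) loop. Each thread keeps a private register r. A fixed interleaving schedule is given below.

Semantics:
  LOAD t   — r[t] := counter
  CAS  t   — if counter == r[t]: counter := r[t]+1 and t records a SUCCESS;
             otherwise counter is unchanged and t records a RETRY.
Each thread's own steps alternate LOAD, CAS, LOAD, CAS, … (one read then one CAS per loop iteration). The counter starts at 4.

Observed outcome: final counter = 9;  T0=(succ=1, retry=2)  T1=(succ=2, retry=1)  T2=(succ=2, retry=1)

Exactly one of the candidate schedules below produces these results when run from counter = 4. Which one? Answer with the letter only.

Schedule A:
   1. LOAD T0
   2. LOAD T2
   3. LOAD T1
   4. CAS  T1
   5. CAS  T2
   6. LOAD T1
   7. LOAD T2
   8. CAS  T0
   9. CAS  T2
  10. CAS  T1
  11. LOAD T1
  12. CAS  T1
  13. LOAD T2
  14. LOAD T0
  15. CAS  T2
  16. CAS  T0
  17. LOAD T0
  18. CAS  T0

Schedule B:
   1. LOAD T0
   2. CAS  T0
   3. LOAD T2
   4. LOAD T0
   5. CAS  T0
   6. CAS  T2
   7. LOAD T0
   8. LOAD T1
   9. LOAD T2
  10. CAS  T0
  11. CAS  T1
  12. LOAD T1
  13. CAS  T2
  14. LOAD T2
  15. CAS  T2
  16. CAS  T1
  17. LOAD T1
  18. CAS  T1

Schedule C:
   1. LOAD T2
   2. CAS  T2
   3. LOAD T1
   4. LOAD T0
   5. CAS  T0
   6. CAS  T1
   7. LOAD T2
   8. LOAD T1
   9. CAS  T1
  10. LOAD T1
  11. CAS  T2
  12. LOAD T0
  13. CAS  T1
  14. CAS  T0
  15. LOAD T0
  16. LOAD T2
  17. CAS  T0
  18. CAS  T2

A

Tracing schedule A:
step 1: T0 LOAD ⇒ load; ctr=4 reg=4
step 2: T2 LOAD ⇒ load; ctr=4 reg=4
step 3: T1 LOAD ⇒ load; ctr=4 reg=4
step 4: T1 CAS ⇒ ok; ctr=5 reg=4
step 5: T2 CAS ⇒ retry; ctr=5 reg=4
step 6: T1 LOAD ⇒ load; ctr=5 reg=5
step 7: T2 LOAD ⇒ load; ctr=5 reg=5
step 8: T0 CAS ⇒ retry; ctr=5 reg=4
step 9: T2 CAS ⇒ ok; ctr=6 reg=5
step 10: T1 CAS ⇒ retry; ctr=6 reg=5
step 11: T1 LOAD ⇒ load; ctr=6 reg=6
step 12: T1 CAS ⇒ ok; ctr=7 reg=6
step 13: T2 LOAD ⇒ load; ctr=7 reg=7
step 14: T0 LOAD ⇒ load; ctr=7 reg=7
step 15: T2 CAS ⇒ ok; ctr=8 reg=7
step 16: T0 CAS ⇒ retry; ctr=8 reg=7
step 17: T0 LOAD ⇒ load; ctr=8 reg=8
step 18: T0 CAS ⇒ ok; ctr=9 reg=8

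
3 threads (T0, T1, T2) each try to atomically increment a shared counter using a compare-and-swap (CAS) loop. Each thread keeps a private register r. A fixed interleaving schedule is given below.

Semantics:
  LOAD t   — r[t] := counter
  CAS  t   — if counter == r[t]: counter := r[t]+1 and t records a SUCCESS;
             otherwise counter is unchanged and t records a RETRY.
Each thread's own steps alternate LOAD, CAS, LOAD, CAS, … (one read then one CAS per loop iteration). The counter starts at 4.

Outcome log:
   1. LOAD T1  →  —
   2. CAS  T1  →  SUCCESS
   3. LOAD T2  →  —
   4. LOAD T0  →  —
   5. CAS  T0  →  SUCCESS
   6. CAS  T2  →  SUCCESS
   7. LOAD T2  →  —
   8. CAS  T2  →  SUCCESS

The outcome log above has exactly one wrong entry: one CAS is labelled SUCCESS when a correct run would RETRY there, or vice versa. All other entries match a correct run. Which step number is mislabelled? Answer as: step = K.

Correct run:
#1 T1 reads 4
#2 T1 CAS(4→5) writes; counter now 5
#3 T2 reads 5
#4 T0 reads 5
#5 T0 CAS(5→6) writes; counter now 6
#6 T2 CAS(5→6) fails; counter now 6
#7 T2 reads 6
#8 T2 CAS(6→7) writes; counter now 7
Mismatch at 6.

step = 6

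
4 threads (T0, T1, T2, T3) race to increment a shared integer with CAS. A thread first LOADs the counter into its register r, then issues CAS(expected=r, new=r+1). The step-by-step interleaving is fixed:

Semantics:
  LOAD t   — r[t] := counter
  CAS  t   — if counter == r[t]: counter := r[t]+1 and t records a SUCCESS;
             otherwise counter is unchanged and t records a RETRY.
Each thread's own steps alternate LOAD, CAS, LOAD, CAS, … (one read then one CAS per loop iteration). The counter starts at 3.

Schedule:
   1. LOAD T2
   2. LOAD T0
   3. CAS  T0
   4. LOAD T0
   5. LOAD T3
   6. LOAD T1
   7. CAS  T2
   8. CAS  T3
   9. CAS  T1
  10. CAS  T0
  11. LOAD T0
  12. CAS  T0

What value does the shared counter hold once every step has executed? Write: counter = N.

counter = 6

1. LOAD T2 → mem=3 r[T2]=3 [LOAD]
2. LOAD T0 → mem=3 r[T0]=3 [LOAD]
3. CAS T0 → mem=4 r[T0]=3 [OK]
4. LOAD T0 → mem=4 r[T0]=4 [LOAD]
5. LOAD T3 → mem=4 r[T3]=4 [LOAD]
6. LOAD T1 → mem=4 r[T1]=4 [LOAD]
7. CAS T2 → mem=4 r[T2]=3 [RETRY]
8. CAS T3 → mem=5 r[T3]=4 [OK]
9. CAS T1 → mem=5 r[T1]=4 [RETRY]
10. CAS T0 → mem=5 r[T0]=4 [RETRY]
11. LOAD T0 → mem=5 r[T0]=5 [LOAD]
12. CAS T0 → mem=6 r[T0]=5 [OK]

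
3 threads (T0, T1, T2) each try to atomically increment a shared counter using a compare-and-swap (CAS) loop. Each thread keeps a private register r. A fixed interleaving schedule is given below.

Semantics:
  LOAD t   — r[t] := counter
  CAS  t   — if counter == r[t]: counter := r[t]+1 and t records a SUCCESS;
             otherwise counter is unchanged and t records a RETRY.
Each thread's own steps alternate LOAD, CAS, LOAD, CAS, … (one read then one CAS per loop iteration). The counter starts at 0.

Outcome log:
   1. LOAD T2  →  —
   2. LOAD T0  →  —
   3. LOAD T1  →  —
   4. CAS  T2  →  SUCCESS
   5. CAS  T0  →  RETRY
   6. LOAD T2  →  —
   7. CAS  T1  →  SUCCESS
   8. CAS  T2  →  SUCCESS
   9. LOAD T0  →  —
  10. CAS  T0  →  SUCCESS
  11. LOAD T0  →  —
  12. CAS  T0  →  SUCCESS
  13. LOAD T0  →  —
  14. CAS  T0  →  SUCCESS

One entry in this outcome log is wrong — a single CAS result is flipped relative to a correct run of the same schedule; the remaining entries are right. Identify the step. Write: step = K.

Correct run:
[1] T2.load  rd  (counter 0, T2.r 0)
[2] T0.load  rd  (counter 0, T0.r 0)
[3] T1.load  rd  (counter 0, T1.r 0)
[4] T2.cas  hit  (counter 1, T2.r 0)
[5] T0.cas  miss  (counter 1, T0.r 0)
[6] T2.load  rd  (counter 1, T2.r 1)
[7] T1.cas  miss  (counter 1, T1.r 0)
[8] T2.cas  hit  (counter 2, T2.r 1)
[9] T0.load  rd  (counter 2, T0.r 2)
[10] T0.cas  hit  (counter 3, T0.r 2)
[11] T0.load  rd  (counter 3, T0.r 3)
[12] T0.cas  hit  (counter 4, T0.r 3)
[13] T0.load  rd  (counter 4, T0.r 4)
[14] T0.cas  hit  (counter 5, T0.r 4)
Log disagrees first at step 7.

step = 7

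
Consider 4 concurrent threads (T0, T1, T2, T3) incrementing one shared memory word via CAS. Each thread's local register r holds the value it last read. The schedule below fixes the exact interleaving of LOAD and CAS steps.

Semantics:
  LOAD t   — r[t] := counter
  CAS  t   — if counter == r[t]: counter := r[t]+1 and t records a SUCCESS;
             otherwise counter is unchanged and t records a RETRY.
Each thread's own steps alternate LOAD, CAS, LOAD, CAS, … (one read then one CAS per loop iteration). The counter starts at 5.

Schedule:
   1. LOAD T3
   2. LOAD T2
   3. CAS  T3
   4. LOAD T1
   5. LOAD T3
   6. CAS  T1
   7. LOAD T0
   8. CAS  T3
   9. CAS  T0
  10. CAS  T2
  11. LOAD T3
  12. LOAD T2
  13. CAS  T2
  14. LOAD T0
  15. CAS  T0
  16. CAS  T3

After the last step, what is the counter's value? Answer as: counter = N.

[1] T3.load  rd  (counter 5, T3.r 5)
[2] T2.load  rd  (counter 5, T2.r 5)
[3] T3.cas  hit  (counter 6, T3.r 5)
[4] T1.load  rd  (counter 6, T1.r 6)
[5] T3.load  rd  (counter 6, T3.r 6)
[6] T1.cas  hit  (counter 7, T1.r 6)
[7] T0.load  rd  (counter 7, T0.r 7)
[8] T3.cas  miss  (counter 7, T3.r 6)
[9] T0.cas  hit  (counter 8, T0.r 7)
[10] T2.cas  miss  (counter 8, T2.r 5)
[11] T3.load  rd  (counter 8, T3.r 8)
[12] T2.load  rd  (counter 8, T2.r 8)
[13] T2.cas  hit  (counter 9, T2.r 8)
[14] T0.load  rd  (counter 9, T0.r 9)
[15] T0.cas  hit  (counter 10, T0.r 9)
[16] T3.cas  miss  (counter 10, T3.r 8)

counter = 10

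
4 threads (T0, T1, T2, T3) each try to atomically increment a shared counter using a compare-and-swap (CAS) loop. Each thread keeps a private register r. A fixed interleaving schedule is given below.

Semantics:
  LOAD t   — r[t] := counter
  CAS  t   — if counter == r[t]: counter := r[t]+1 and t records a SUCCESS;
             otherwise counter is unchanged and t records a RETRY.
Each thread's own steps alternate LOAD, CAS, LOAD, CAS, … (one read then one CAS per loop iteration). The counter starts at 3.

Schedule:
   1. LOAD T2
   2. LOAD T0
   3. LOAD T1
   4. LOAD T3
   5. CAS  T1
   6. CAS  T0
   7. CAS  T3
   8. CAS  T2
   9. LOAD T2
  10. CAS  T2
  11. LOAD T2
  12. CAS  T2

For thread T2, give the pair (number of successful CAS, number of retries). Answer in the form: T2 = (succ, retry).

#1 T2 reads 3
#2 T0 reads 3
#3 T1 reads 3
#4 T3 reads 3
#5 T1 CAS(3→4) writes; counter now 4
#6 T0 CAS(3→4) fails; counter now 4
#7 T3 CAS(3→4) fails; counter now 4
#8 T2 CAS(3→4) fails; counter now 4
#9 T2 reads 4
#10 T2 CAS(4→5) writes; counter now 5
#11 T2 reads 5
#12 T2 CAS(5→6) writes; counter now 6

T2 = (2, 1)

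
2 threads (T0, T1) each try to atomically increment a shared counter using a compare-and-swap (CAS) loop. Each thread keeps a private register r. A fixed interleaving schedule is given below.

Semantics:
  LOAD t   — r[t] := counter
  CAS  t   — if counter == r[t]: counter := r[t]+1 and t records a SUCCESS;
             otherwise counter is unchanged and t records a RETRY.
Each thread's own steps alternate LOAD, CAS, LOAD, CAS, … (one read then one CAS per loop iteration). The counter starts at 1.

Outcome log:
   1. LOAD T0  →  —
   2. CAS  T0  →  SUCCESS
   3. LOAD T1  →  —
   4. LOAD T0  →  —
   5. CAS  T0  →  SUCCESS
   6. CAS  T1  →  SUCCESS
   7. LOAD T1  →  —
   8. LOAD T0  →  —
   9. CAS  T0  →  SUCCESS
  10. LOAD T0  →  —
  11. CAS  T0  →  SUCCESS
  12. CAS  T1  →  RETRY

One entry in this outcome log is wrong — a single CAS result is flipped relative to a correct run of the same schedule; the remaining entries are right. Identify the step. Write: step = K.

Correct run:
step 1: T0 LOAD ⇒ load; ctr=1 reg=1
step 2: T0 CAS ⇒ ok; ctr=2 reg=1
step 3: T1 LOAD ⇒ load; ctr=2 reg=2
step 4: T0 LOAD ⇒ load; ctr=2 reg=2
step 5: T0 CAS ⇒ ok; ctr=3 reg=2
step 6: T1 CAS ⇒ retry; ctr=3 reg=2
step 7: T1 LOAD ⇒ load; ctr=3 reg=3
step 8: T0 LOAD ⇒ load; ctr=3 reg=3
step 9: T0 CAS ⇒ ok; ctr=4 reg=3
step 10: T0 LOAD ⇒ load; ctr=4 reg=4
step 11: T0 CAS ⇒ ok; ctr=5 reg=4
step 12: T1 CAS ⇒ retry; ctr=5 reg=3
Flip is step 6.

step = 6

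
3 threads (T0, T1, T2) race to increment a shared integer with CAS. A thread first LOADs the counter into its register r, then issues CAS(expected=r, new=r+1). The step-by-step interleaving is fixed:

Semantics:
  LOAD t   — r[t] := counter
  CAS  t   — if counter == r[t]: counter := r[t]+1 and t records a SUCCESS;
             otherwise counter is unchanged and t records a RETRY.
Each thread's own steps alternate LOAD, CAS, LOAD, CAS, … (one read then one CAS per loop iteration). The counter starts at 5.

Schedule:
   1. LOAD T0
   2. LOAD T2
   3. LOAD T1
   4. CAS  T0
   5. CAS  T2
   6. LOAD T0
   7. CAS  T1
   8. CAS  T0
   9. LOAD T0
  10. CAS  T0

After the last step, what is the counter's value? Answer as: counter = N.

step 1: T0 LOAD ⇒ load; ctr=5 reg=5
step 2: T2 LOAD ⇒ load; ctr=5 reg=5
step 3: T1 LOAD ⇒ load; ctr=5 reg=5
step 4: T0 CAS ⇒ ok; ctr=6 reg=5
step 5: T2 CAS ⇒ retry; ctr=6 reg=5
step 6: T0 LOAD ⇒ load; ctr=6 reg=6
step 7: T1 CAS ⇒ retry; ctr=6 reg=5
step 8: T0 CAS ⇒ ok; ctr=7 reg=6
step 9: T0 LOAD ⇒ load; ctr=7 reg=7
step 10: T0 CAS ⇒ ok; ctr=8 reg=7

counter = 8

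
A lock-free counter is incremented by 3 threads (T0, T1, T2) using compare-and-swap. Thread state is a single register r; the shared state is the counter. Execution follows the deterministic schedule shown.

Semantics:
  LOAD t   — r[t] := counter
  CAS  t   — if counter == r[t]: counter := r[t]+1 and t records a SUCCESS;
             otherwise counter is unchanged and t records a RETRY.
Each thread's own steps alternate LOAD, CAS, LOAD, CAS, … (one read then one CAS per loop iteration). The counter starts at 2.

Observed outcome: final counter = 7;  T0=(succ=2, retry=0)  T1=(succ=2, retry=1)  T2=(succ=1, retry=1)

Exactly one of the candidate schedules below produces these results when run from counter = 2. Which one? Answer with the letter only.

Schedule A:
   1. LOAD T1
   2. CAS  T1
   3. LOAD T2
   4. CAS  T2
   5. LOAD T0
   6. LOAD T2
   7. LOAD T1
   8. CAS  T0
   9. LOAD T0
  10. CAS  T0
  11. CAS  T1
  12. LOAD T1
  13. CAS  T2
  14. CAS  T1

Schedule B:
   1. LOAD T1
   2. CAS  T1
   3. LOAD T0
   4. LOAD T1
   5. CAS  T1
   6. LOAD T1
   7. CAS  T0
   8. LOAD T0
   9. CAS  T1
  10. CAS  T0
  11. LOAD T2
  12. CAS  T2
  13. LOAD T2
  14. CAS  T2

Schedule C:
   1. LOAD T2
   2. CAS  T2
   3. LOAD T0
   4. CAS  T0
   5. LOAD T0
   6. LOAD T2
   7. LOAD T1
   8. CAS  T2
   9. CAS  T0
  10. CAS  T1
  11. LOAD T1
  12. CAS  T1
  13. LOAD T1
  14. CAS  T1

Simulating candidate A:
#1 T1 reads 2
#2 T1 CAS(2→3) writes; counter now 3
#3 T2 reads 3
#4 T2 CAS(3→4) writes; counter now 4
#5 T0 reads 4
#6 T2 reads 4
#7 T1 reads 4
#8 T0 CAS(4→5) writes; counter now 5
#9 T0 reads 5
#10 T0 CAS(5→6) writes; counter now 6
#11 T1 CAS(4→5) fails; counter now 6
#12 T1 reads 6
#13 T2 CAS(4→5) fails; counter now 6
#14 T1 CAS(6→7) writes; counter now 7

A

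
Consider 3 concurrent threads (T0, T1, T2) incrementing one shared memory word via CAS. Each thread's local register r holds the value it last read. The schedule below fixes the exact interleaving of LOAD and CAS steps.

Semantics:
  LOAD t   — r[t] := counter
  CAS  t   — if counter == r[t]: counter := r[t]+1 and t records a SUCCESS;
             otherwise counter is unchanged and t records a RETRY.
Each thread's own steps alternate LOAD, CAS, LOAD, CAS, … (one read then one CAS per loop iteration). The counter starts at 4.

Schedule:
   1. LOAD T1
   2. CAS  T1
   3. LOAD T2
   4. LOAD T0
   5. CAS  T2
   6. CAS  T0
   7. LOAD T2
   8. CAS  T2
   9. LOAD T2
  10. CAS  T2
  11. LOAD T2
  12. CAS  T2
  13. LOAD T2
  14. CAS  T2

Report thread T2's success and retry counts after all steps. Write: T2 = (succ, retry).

#1 T1 reads 4
#2 T1 CAS(4→5) writes; counter now 5
#3 T2 reads 5
#4 T0 reads 5
#5 T2 CAS(5→6) writes; counter now 6
#6 T0 CAS(5→6) fails; counter now 6
#7 T2 reads 6
#8 T2 CAS(6→7) writes; counter now 7
#9 T2 reads 7
#10 T2 CAS(7→8) writes; counter now 8
#11 T2 reads 8
#12 T2 CAS(8→9) writes; counter now 9
#13 T2 reads 9
#14 T2 CAS(9→10) writes; counter now 10

T2 = (5, 0)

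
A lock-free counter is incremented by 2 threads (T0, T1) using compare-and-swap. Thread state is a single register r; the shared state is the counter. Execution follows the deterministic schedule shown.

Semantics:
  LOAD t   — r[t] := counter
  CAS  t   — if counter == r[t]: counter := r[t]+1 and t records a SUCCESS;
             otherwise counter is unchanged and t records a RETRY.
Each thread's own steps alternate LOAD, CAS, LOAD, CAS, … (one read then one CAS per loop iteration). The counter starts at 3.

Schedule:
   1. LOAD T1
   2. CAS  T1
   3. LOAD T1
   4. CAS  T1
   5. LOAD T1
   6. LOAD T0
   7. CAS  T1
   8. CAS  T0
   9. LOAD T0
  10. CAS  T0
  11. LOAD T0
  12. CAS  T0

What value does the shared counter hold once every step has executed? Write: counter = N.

counter = 8

step 1: T1 LOAD ⇒ load; ctr=3 reg=3
step 2: T1 CAS ⇒ ok; ctr=4 reg=3
step 3: T1 LOAD ⇒ load; ctr=4 reg=4
step 4: T1 CAS ⇒ ok; ctr=5 reg=4
step 5: T1 LOAD ⇒ load; ctr=5 reg=5
step 6: T0 LOAD ⇒ load; ctr=5 reg=5
step 7: T1 CAS ⇒ ok; ctr=6 reg=5
step 8: T0 CAS ⇒ retry; ctr=6 reg=5
step 9: T0 LOAD ⇒ load; ctr=6 reg=6
step 10: T0 CAS ⇒ ok; ctr=7 reg=6
step 11: T0 LOAD ⇒ load; ctr=7 reg=7
step 12: T0 CAS ⇒ ok; ctr=8 reg=7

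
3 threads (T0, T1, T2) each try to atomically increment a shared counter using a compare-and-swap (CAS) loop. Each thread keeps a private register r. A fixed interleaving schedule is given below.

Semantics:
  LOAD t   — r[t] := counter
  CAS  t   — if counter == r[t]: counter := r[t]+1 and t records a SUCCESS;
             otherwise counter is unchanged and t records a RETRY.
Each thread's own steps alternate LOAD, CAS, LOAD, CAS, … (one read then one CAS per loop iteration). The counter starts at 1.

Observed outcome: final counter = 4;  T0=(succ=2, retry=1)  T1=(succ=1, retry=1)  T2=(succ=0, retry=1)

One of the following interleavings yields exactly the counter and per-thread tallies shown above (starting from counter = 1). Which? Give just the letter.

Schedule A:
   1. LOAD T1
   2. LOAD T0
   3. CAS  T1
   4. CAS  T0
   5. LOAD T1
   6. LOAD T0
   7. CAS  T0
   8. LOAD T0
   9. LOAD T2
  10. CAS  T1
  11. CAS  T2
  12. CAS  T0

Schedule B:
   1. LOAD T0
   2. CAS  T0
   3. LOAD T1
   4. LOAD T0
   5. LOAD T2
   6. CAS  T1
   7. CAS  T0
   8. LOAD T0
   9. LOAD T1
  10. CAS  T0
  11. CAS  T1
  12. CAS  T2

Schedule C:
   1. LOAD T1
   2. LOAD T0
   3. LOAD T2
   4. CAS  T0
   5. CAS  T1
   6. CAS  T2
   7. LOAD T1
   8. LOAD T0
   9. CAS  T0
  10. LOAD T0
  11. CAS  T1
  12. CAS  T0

B

Run B:
   1) LOAD T0:  M=1  r_T0=1
   2) CAS  T0:  M=2  r_T0=1 ✓
   3) LOAD T1:  M=2  r_T1=2
   4) LOAD T0:  M=2  r_T0=2
   5) LOAD T2:  M=2  r_T2=2
   6) CAS  T1:  M=3  r_T1=2 ✓
   7) CAS  T0:  M=3  r_T0=2 ✗
   8) LOAD T0:  M=3  r_T0=3
   9) LOAD T1:  M=3  r_T1=3
  10) CAS  T0:  M=4  r_T0=3 ✓
  11) CAS  T1:  M=4  r_T1=3 ✗
  12) CAS  T2:  M=4  r_T2=2 ✗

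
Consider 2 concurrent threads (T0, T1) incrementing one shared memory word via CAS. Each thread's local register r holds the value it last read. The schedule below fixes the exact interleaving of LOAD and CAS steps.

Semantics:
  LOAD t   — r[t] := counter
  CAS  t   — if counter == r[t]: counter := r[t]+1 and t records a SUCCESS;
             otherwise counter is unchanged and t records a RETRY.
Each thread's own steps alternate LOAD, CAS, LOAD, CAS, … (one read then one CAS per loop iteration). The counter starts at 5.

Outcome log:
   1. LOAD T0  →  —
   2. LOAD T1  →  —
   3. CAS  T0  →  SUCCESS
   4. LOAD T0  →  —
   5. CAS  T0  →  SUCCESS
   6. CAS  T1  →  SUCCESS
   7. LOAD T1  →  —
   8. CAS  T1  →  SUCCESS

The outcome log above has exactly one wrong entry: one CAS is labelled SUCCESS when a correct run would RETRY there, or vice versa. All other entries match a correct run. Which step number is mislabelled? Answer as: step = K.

Reference trace:
T0 LOAD — after: cnt=5, r=5 — load
T1 LOAD — after: cnt=5, r=5 — load
T0 CAS — after: cnt=6, r=5 — ok
T0 LOAD — after: cnt=6, r=6 — load
T0 CAS — after: cnt=7, r=6 — ok
T1 CAS — after: cnt=7, r=5 — retry
T1 LOAD — after: cnt=7, r=7 — load
T1 CAS — after: cnt=8, r=7 — ok
Log disagrees first at step 6.

step = 6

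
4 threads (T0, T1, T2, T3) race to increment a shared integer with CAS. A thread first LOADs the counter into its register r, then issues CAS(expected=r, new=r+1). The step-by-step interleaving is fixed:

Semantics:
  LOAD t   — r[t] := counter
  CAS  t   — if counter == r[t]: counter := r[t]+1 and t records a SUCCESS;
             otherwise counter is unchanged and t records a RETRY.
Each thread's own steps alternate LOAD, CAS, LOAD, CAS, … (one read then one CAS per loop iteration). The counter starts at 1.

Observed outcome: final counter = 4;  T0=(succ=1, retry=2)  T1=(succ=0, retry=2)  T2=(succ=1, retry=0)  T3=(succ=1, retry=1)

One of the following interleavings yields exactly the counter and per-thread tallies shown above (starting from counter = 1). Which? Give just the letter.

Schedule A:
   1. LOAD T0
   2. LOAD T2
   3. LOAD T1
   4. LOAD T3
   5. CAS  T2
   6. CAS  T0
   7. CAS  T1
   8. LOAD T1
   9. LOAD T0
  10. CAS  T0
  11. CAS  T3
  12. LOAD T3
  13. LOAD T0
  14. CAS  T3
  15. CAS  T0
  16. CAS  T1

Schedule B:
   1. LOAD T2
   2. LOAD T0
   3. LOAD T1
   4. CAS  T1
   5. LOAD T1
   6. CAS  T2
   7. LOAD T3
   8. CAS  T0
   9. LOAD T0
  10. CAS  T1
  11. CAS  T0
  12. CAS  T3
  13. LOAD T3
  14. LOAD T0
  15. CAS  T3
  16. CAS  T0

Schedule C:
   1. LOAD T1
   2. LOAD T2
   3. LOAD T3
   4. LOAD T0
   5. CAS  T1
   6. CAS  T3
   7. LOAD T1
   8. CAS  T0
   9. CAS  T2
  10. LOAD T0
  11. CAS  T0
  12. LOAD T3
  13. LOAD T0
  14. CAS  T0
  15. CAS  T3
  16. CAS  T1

A

Run A:
[1] T0.load  rd  (counter 1, T0.r 1)
[2] T2.load  rd  (counter 1, T2.r 1)
[3] T1.load  rd  (counter 1, T1.r 1)
[4] T3.load  rd  (counter 1, T3.r 1)
[5] T2.cas  hit  (counter 2, T2.r 1)
[6] T0.cas  miss  (counter 2, T0.r 1)
[7] T1.cas  miss  (counter 2, T1.r 1)
[8] T1.load  rd  (counter 2, T1.r 2)
[9] T0.load  rd  (counter 2, T0.r 2)
[10] T0.cas  hit  (counter 3, T0.r 2)
[11] T3.cas  miss  (counter 3, T3.r 1)
[12] T3.load  rd  (counter 3, T3.r 3)
[13] T0.load  rd  (counter 3, T0.r 3)
[14] T3.cas  hit  (counter 4, T3.r 3)
[15] T0.cas  miss  (counter 4, T0.r 3)
[16] T1.cas  miss  (counter 4, T1.r 2)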